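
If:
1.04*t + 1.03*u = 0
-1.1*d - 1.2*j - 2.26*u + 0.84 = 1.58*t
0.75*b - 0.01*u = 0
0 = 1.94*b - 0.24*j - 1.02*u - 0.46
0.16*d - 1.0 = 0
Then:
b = 0.01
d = 6.25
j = -5.54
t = -0.87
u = 0.87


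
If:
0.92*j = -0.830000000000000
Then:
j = -0.90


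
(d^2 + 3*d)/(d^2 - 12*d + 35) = d*(d + 3)/(d^2 - 12*d + 35)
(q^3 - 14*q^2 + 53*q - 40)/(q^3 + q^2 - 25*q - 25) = (q^2 - 9*q + 8)/(q^2 + 6*q + 5)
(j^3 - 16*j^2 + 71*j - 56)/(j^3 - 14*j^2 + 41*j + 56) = (j - 1)/(j + 1)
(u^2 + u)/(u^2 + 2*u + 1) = u/(u + 1)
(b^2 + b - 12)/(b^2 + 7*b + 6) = (b^2 + b - 12)/(b^2 + 7*b + 6)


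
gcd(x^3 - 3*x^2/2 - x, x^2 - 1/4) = x + 1/2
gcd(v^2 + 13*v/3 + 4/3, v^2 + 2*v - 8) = v + 4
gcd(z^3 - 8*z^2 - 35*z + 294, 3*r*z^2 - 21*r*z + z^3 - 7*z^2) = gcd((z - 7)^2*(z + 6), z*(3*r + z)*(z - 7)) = z - 7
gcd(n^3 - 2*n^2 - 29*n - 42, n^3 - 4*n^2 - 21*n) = n^2 - 4*n - 21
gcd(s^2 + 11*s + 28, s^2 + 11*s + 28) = s^2 + 11*s + 28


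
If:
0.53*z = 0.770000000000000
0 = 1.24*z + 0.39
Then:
No Solution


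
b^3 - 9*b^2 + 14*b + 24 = (b - 6)*(b - 4)*(b + 1)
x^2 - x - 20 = (x - 5)*(x + 4)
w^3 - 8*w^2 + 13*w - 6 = (w - 6)*(w - 1)^2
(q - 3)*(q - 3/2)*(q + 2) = q^3 - 5*q^2/2 - 9*q/2 + 9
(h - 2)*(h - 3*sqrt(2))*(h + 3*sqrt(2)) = h^3 - 2*h^2 - 18*h + 36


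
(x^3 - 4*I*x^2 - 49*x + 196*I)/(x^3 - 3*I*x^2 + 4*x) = (x^2 - 49)/(x*(x + I))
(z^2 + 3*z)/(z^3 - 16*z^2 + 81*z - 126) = z*(z + 3)/(z^3 - 16*z^2 + 81*z - 126)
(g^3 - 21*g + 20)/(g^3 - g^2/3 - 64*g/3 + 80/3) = 3*(g - 1)/(3*g - 4)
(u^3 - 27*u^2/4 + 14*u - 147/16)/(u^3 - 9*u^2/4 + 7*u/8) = (4*u^2 - 20*u + 21)/(2*u*(2*u - 1))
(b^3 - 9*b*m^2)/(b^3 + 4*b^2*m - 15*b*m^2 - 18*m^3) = b*(b + 3*m)/(b^2 + 7*b*m + 6*m^2)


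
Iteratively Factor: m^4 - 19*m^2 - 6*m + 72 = (m + 3)*(m^3 - 3*m^2 - 10*m + 24) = (m - 2)*(m + 3)*(m^2 - m - 12) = (m - 2)*(m + 3)^2*(m - 4)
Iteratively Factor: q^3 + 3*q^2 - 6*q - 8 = (q + 1)*(q^2 + 2*q - 8) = (q + 1)*(q + 4)*(q - 2)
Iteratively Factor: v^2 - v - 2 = (v - 2)*(v + 1)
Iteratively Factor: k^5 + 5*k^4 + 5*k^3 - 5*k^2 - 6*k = (k + 1)*(k^4 + 4*k^3 + k^2 - 6*k) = (k - 1)*(k + 1)*(k^3 + 5*k^2 + 6*k) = k*(k - 1)*(k + 1)*(k^2 + 5*k + 6) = k*(k - 1)*(k + 1)*(k + 2)*(k + 3)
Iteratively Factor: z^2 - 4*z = (z - 4)*(z)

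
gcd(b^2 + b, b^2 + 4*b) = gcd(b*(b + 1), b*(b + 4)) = b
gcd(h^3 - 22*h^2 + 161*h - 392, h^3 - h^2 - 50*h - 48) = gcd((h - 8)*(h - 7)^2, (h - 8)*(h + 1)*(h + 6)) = h - 8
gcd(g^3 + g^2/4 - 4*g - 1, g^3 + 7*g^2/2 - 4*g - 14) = g^2 - 4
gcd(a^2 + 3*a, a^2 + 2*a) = a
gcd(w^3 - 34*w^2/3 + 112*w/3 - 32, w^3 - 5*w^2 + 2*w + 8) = w - 4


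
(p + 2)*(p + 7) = p^2 + 9*p + 14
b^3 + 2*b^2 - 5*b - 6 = (b - 2)*(b + 1)*(b + 3)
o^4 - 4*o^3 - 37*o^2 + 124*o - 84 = (o - 7)*(o - 2)*(o - 1)*(o + 6)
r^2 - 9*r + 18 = (r - 6)*(r - 3)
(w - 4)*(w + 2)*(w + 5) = w^3 + 3*w^2 - 18*w - 40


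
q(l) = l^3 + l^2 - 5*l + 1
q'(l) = 3*l^2 + 2*l - 5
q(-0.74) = 4.84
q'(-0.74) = -4.84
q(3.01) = 22.28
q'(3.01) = 28.20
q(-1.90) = 7.25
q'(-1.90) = 2.03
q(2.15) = 4.81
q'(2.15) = 13.17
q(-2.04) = 6.87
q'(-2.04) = 3.40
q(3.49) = 38.24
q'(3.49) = 38.52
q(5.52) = 172.07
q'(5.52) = 97.45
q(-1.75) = 7.45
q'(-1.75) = 0.69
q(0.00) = 1.00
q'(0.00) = -5.00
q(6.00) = 223.00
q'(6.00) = 115.00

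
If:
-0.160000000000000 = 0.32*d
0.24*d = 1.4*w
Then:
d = -0.50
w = -0.09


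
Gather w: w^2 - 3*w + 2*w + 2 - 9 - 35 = w^2 - w - 42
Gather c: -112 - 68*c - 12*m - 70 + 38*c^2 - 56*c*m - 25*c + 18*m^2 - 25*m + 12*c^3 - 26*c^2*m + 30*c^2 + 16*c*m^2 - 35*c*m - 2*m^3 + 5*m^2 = 12*c^3 + c^2*(68 - 26*m) + c*(16*m^2 - 91*m - 93) - 2*m^3 + 23*m^2 - 37*m - 182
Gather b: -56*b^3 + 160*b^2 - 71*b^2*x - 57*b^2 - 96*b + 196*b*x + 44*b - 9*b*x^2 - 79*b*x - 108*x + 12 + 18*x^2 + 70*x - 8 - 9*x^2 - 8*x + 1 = -56*b^3 + b^2*(103 - 71*x) + b*(-9*x^2 + 117*x - 52) + 9*x^2 - 46*x + 5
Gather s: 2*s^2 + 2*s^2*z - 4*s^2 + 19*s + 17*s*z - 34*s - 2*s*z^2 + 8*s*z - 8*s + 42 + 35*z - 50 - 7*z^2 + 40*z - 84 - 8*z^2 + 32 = s^2*(2*z - 2) + s*(-2*z^2 + 25*z - 23) - 15*z^2 + 75*z - 60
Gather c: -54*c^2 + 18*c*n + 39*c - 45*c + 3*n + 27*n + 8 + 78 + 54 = -54*c^2 + c*(18*n - 6) + 30*n + 140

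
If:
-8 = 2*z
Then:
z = -4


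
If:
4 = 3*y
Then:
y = 4/3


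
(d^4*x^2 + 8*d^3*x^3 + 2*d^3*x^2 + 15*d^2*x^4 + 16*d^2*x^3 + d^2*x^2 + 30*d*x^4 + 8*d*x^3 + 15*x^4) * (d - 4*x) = d^5*x^2 + 4*d^4*x^3 + 2*d^4*x^2 - 17*d^3*x^4 + 8*d^3*x^3 + d^3*x^2 - 60*d^2*x^5 - 34*d^2*x^4 + 4*d^2*x^3 - 120*d*x^5 - 17*d*x^4 - 60*x^5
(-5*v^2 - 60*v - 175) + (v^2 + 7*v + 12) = -4*v^2 - 53*v - 163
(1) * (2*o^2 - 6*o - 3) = 2*o^2 - 6*o - 3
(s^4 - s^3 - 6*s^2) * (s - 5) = s^5 - 6*s^4 - s^3 + 30*s^2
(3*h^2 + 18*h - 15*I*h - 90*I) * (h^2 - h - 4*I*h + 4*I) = 3*h^4 + 15*h^3 - 27*I*h^3 - 78*h^2 - 135*I*h^2 - 300*h + 162*I*h + 360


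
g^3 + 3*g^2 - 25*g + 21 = (g - 3)*(g - 1)*(g + 7)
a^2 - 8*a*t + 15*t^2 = (a - 5*t)*(a - 3*t)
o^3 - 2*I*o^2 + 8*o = o*(o - 4*I)*(o + 2*I)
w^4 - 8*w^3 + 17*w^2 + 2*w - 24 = (w - 4)*(w - 3)*(w - 2)*(w + 1)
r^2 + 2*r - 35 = (r - 5)*(r + 7)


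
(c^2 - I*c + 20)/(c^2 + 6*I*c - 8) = (c - 5*I)/(c + 2*I)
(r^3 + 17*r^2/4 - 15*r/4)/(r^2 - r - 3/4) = r*(-4*r^2 - 17*r + 15)/(-4*r^2 + 4*r + 3)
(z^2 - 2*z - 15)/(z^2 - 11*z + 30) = (z + 3)/(z - 6)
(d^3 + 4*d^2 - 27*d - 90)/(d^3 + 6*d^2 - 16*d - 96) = (d^2 - 2*d - 15)/(d^2 - 16)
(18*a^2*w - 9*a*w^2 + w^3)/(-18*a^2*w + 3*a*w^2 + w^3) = (-6*a + w)/(6*a + w)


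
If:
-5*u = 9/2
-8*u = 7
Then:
No Solution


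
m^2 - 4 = (m - 2)*(m + 2)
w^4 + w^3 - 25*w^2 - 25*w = w*(w - 5)*(w + 1)*(w + 5)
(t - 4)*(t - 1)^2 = t^3 - 6*t^2 + 9*t - 4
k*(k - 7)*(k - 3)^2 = k^4 - 13*k^3 + 51*k^2 - 63*k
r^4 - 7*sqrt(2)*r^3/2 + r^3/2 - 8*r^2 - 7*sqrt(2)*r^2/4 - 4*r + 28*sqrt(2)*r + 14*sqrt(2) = (r + 1/2)*(r - 7*sqrt(2)/2)*(r - 2*sqrt(2))*(r + 2*sqrt(2))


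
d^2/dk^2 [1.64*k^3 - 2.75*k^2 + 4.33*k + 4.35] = 9.84*k - 5.5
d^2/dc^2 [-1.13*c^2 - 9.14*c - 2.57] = -2.26000000000000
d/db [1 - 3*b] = -3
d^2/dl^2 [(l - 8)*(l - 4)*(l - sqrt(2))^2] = 12*l^2 - 72*l - 12*sqrt(2)*l + 48*sqrt(2) + 68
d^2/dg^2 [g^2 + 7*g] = 2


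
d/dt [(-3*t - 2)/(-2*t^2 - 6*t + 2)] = (3*t^2 + 9*t - (2*t + 3)*(3*t + 2) - 3)/(2*(t^2 + 3*t - 1)^2)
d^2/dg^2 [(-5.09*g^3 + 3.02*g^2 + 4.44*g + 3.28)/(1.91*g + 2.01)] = (-37.137658*g^3 - 117.246114*g^2 - 123.384654*g + 14.242532)/(6.967871*g^3 + 21.998043*g^2 + 23.149773*g + 8.120601)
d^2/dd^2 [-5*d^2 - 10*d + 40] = -10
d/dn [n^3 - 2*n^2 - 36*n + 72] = 3*n^2 - 4*n - 36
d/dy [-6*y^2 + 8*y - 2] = 8 - 12*y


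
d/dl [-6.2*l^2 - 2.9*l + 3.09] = -12.4*l - 2.9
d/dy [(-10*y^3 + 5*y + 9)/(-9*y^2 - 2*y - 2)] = (90*y^4 + 40*y^3 + 105*y^2 + 162*y + 8)/(81*y^4 + 36*y^3 + 40*y^2 + 8*y + 4)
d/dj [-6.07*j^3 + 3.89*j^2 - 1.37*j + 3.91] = -18.21*j^2 + 7.78*j - 1.37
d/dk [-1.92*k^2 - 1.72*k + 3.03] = -3.84*k - 1.72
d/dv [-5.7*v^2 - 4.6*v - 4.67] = -11.4*v - 4.6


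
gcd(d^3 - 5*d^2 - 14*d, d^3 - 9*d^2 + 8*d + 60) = d + 2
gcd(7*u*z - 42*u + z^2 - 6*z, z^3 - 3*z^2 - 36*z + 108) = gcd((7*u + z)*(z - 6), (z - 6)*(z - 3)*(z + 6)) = z - 6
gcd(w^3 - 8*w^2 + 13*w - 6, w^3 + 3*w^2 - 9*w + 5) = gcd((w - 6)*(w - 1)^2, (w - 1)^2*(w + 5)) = w^2 - 2*w + 1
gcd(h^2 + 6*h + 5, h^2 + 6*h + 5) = h^2 + 6*h + 5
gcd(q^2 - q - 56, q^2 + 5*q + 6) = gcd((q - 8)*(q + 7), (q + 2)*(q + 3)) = 1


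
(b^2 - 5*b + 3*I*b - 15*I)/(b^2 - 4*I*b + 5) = (b^2 + b*(-5 + 3*I) - 15*I)/(b^2 - 4*I*b + 5)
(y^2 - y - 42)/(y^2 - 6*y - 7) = (y + 6)/(y + 1)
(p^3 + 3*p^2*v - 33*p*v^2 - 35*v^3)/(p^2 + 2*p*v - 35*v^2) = p + v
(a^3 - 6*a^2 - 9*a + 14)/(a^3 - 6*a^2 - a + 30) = (a^2 - 8*a + 7)/(a^2 - 8*a + 15)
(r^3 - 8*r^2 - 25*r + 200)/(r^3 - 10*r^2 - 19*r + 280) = (r - 5)/(r - 7)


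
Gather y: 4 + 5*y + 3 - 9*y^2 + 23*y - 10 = -9*y^2 + 28*y - 3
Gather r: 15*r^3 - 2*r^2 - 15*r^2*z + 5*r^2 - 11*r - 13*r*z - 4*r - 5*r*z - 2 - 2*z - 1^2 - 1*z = 15*r^3 + r^2*(3 - 15*z) + r*(-18*z - 15) - 3*z - 3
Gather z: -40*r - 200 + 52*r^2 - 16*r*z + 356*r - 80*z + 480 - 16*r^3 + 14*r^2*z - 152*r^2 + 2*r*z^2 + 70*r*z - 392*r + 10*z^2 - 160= -16*r^3 - 100*r^2 - 76*r + z^2*(2*r + 10) + z*(14*r^2 + 54*r - 80) + 120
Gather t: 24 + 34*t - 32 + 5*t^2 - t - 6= 5*t^2 + 33*t - 14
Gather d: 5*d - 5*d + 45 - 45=0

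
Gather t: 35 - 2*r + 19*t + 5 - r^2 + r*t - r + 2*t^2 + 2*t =-r^2 - 3*r + 2*t^2 + t*(r + 21) + 40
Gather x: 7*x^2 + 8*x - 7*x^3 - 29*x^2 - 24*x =-7*x^3 - 22*x^2 - 16*x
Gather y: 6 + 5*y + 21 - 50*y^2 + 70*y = -50*y^2 + 75*y + 27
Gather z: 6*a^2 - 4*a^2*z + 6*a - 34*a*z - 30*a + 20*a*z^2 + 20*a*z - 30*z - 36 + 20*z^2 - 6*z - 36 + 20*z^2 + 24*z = 6*a^2 - 24*a + z^2*(20*a + 40) + z*(-4*a^2 - 14*a - 12) - 72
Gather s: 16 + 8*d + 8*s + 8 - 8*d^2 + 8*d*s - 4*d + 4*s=-8*d^2 + 4*d + s*(8*d + 12) + 24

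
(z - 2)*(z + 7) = z^2 + 5*z - 14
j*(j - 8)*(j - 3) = j^3 - 11*j^2 + 24*j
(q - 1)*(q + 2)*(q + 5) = q^3 + 6*q^2 + 3*q - 10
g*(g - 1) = g^2 - g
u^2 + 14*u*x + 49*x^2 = (u + 7*x)^2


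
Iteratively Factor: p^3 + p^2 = (p + 1)*(p^2) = p*(p + 1)*(p)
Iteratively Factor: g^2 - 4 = (g + 2)*(g - 2)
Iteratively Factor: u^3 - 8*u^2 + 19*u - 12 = (u - 1)*(u^2 - 7*u + 12) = (u - 4)*(u - 1)*(u - 3)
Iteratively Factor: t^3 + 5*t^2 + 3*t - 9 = (t + 3)*(t^2 + 2*t - 3) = (t - 1)*(t + 3)*(t + 3)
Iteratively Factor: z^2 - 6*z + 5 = (z - 1)*(z - 5)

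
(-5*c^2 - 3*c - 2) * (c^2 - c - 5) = -5*c^4 + 2*c^3 + 26*c^2 + 17*c + 10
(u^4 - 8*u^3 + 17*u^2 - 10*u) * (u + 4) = u^5 - 4*u^4 - 15*u^3 + 58*u^2 - 40*u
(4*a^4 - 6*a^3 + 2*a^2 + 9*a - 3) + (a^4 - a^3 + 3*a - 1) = 5*a^4 - 7*a^3 + 2*a^2 + 12*a - 4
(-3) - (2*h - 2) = -2*h - 1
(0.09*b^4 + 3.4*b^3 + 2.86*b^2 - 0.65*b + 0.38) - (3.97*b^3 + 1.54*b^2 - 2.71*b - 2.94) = 0.09*b^4 - 0.57*b^3 + 1.32*b^2 + 2.06*b + 3.32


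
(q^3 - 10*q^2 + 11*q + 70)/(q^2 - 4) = (q^2 - 12*q + 35)/(q - 2)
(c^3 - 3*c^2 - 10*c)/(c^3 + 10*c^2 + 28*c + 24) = c*(c - 5)/(c^2 + 8*c + 12)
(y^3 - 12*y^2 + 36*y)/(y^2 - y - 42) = y*(-y^2 + 12*y - 36)/(-y^2 + y + 42)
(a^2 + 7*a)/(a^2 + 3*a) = (a + 7)/(a + 3)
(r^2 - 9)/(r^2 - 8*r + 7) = (r^2 - 9)/(r^2 - 8*r + 7)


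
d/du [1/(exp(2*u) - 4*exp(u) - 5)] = 2*(2 - exp(u))*exp(u)/(-exp(2*u) + 4*exp(u) + 5)^2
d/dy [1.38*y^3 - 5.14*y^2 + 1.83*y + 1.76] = 4.14*y^2 - 10.28*y + 1.83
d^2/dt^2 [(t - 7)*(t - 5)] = 2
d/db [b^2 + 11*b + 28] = 2*b + 11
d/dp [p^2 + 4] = 2*p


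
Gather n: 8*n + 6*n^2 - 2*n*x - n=6*n^2 + n*(7 - 2*x)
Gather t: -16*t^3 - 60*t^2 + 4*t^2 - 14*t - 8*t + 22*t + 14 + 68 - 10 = -16*t^3 - 56*t^2 + 72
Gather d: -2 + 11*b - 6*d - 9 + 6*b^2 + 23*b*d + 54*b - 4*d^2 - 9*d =6*b^2 + 65*b - 4*d^2 + d*(23*b - 15) - 11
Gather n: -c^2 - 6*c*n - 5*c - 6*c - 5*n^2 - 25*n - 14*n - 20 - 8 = -c^2 - 11*c - 5*n^2 + n*(-6*c - 39) - 28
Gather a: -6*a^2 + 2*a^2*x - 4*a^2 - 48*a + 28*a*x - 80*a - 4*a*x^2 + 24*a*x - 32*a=a^2*(2*x - 10) + a*(-4*x^2 + 52*x - 160)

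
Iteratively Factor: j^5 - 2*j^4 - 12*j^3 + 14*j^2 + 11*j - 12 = (j + 3)*(j^4 - 5*j^3 + 3*j^2 + 5*j - 4) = (j + 1)*(j + 3)*(j^3 - 6*j^2 + 9*j - 4) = (j - 1)*(j + 1)*(j + 3)*(j^2 - 5*j + 4) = (j - 1)^2*(j + 1)*(j + 3)*(j - 4)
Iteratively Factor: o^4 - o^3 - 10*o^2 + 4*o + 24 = (o + 2)*(o^3 - 3*o^2 - 4*o + 12) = (o - 2)*(o + 2)*(o^2 - o - 6) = (o - 2)*(o + 2)^2*(o - 3)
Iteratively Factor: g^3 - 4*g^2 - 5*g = (g + 1)*(g^2 - 5*g) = g*(g + 1)*(g - 5)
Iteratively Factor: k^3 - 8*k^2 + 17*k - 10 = (k - 2)*(k^2 - 6*k + 5) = (k - 2)*(k - 1)*(k - 5)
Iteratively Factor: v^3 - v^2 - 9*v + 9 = (v + 3)*(v^2 - 4*v + 3) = (v - 3)*(v + 3)*(v - 1)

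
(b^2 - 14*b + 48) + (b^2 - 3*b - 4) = 2*b^2 - 17*b + 44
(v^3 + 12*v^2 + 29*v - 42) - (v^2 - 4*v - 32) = v^3 + 11*v^2 + 33*v - 10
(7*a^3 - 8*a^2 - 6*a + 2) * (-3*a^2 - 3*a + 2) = -21*a^5 + 3*a^4 + 56*a^3 - 4*a^2 - 18*a + 4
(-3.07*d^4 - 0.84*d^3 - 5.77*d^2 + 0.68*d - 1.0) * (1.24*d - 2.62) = -3.8068*d^5 + 7.0018*d^4 - 4.954*d^3 + 15.9606*d^2 - 3.0216*d + 2.62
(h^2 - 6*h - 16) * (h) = h^3 - 6*h^2 - 16*h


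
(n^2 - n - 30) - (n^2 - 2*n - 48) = n + 18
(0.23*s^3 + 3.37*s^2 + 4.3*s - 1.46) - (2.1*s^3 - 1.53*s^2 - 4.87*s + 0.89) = -1.87*s^3 + 4.9*s^2 + 9.17*s - 2.35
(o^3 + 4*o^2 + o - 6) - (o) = o^3 + 4*o^2 - 6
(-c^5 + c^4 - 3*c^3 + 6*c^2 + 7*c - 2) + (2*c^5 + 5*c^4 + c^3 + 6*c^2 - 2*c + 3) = c^5 + 6*c^4 - 2*c^3 + 12*c^2 + 5*c + 1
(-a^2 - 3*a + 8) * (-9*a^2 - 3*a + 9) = 9*a^4 + 30*a^3 - 72*a^2 - 51*a + 72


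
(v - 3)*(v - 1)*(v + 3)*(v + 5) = v^4 + 4*v^3 - 14*v^2 - 36*v + 45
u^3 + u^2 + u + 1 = (u + 1)*(u - I)*(u + I)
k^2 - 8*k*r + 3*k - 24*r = (k + 3)*(k - 8*r)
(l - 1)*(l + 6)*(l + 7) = l^3 + 12*l^2 + 29*l - 42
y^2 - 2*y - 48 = (y - 8)*(y + 6)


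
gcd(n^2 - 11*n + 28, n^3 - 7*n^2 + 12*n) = n - 4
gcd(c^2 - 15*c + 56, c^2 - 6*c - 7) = c - 7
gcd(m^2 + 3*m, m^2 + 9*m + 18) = m + 3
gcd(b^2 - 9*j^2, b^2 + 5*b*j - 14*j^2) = 1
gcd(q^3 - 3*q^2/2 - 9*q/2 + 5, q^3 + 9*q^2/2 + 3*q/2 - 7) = q^2 + q - 2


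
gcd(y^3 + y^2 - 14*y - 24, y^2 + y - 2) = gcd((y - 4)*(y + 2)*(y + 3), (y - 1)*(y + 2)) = y + 2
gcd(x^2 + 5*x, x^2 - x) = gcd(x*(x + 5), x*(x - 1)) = x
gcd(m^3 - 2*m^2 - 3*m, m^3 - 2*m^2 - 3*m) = m^3 - 2*m^2 - 3*m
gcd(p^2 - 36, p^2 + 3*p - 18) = p + 6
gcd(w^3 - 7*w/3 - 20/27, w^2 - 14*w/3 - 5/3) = w + 1/3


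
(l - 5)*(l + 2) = l^2 - 3*l - 10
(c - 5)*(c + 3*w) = c^2 + 3*c*w - 5*c - 15*w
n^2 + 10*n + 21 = (n + 3)*(n + 7)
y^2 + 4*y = y*(y + 4)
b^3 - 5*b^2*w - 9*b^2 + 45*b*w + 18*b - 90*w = (b - 6)*(b - 3)*(b - 5*w)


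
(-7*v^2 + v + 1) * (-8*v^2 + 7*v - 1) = 56*v^4 - 57*v^3 + 6*v^2 + 6*v - 1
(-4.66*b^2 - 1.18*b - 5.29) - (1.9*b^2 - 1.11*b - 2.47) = -6.56*b^2 - 0.0699999999999998*b - 2.82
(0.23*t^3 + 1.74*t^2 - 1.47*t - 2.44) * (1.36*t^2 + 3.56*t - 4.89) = 0.3128*t^5 + 3.1852*t^4 + 3.0705*t^3 - 17.0602*t^2 - 1.4981*t + 11.9316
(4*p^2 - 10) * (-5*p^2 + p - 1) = -20*p^4 + 4*p^3 + 46*p^2 - 10*p + 10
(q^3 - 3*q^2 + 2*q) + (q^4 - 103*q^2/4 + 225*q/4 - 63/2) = q^4 + q^3 - 115*q^2/4 + 233*q/4 - 63/2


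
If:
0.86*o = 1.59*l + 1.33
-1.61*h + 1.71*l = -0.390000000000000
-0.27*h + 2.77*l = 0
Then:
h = 0.27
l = 0.03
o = 1.60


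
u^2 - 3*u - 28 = (u - 7)*(u + 4)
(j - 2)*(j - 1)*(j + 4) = j^3 + j^2 - 10*j + 8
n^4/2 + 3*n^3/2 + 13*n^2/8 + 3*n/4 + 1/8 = (n/2 + 1/2)*(n + 1/2)^2*(n + 1)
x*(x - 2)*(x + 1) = x^3 - x^2 - 2*x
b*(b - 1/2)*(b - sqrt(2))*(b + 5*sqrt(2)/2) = b^4 - b^3/2 + 3*sqrt(2)*b^3/2 - 5*b^2 - 3*sqrt(2)*b^2/4 + 5*b/2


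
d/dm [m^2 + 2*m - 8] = 2*m + 2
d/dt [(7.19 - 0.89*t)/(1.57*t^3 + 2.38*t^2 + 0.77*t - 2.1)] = (2.7946*t^3 - 31.7467*t^2 - 34.2244*t - 3.6673)/(2.4649*t^6 + 7.4732*t^5 + 8.0822*t^4 - 2.9288*t^3 - 9.4031*t^2 - 3.234*t + 4.41)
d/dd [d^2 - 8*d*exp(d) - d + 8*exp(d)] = -8*d*exp(d) + 2*d - 1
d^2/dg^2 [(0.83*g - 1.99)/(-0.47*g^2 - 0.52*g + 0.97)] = (-(0.83*g - 1.99)*(0.94*g + 0.52)*(1.88*g + 1.04) + (2.3406*g - 1.0074)*(0.47*g^2 + 0.52*g - 0.97))/(0.47*g^2 + 0.52*g - 0.97)^3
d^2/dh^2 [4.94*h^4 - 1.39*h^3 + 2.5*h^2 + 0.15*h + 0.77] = 59.28*h^2 - 8.34*h + 5.0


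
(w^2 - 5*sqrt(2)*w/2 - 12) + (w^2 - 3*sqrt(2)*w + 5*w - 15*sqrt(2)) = 2*w^2 - 11*sqrt(2)*w/2 + 5*w - 15*sqrt(2) - 12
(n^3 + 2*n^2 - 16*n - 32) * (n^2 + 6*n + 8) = n^5 + 8*n^4 + 4*n^3 - 112*n^2 - 320*n - 256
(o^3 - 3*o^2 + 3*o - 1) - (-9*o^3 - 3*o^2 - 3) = 10*o^3 + 3*o + 2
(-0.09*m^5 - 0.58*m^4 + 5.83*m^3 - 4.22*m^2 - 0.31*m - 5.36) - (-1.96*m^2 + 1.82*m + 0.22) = -0.09*m^5 - 0.58*m^4 + 5.83*m^3 - 2.26*m^2 - 2.13*m - 5.58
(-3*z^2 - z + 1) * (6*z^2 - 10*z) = -18*z^4 + 24*z^3 + 16*z^2 - 10*z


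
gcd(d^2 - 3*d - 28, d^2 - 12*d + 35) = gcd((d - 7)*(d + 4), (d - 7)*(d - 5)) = d - 7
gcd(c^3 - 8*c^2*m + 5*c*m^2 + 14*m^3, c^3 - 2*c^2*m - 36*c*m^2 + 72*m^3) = c - 2*m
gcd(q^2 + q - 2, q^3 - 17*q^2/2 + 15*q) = 1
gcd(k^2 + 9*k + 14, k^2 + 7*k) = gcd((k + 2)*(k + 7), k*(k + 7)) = k + 7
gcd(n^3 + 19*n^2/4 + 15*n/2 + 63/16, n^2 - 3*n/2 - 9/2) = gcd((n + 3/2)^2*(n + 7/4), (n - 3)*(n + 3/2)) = n + 3/2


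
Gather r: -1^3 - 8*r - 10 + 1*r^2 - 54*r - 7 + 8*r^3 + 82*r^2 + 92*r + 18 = 8*r^3 + 83*r^2 + 30*r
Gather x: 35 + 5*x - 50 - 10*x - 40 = -5*x - 55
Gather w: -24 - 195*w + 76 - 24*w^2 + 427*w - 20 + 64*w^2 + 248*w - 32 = 40*w^2 + 480*w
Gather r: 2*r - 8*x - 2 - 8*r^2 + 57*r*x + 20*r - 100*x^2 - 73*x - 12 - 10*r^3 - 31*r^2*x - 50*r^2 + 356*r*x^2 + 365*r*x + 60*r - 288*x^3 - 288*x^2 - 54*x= -10*r^3 + r^2*(-31*x - 58) + r*(356*x^2 + 422*x + 82) - 288*x^3 - 388*x^2 - 135*x - 14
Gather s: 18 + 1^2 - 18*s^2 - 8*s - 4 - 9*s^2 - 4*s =-27*s^2 - 12*s + 15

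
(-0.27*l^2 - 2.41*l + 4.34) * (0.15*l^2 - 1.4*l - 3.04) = -0.0405*l^4 + 0.0165*l^3 + 4.8458*l^2 + 1.2504*l - 13.1936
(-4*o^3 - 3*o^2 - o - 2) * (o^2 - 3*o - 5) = -4*o^5 + 9*o^4 + 28*o^3 + 16*o^2 + 11*o + 10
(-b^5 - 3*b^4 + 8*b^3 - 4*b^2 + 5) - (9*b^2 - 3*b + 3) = -b^5 - 3*b^4 + 8*b^3 - 13*b^2 + 3*b + 2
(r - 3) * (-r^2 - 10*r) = -r^3 - 7*r^2 + 30*r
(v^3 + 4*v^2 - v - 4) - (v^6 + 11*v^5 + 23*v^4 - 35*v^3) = -v^6 - 11*v^5 - 23*v^4 + 36*v^3 + 4*v^2 - v - 4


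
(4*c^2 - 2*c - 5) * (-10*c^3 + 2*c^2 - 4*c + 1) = -40*c^5 + 28*c^4 + 30*c^3 + 2*c^2 + 18*c - 5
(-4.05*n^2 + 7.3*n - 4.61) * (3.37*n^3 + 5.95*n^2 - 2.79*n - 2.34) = -13.6485*n^5 + 0.503499999999999*n^4 + 39.1988*n^3 - 38.3195*n^2 - 4.2201*n + 10.7874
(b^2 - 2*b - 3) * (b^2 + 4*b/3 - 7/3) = b^4 - 2*b^3/3 - 8*b^2 + 2*b/3 + 7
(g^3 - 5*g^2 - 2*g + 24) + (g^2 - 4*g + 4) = g^3 - 4*g^2 - 6*g + 28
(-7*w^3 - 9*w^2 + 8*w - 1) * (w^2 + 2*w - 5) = -7*w^5 - 23*w^4 + 25*w^3 + 60*w^2 - 42*w + 5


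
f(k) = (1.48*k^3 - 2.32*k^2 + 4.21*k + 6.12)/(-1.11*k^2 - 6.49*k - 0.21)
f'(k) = (2.22*k + 6.49)*(1.48*k^3 - 2.32*k^2 + 4.21*k + 6.12)/(-1.11*k^2 - 6.49*k - 0.21)^2 + (4.44*k^2 - 4.64*k + 4.21)/(-1.11*k^2 - 6.49*k - 0.21) = (-1.6428*k^4 - 19.2104*k^3 + 18.7975*k^2 + 14.5608*k + 38.8347)/(1.2321*k^4 + 14.4078*k^3 + 42.5863*k^2 + 2.7258*k + 0.0441)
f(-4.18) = -21.28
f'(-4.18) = 21.34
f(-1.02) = -0.41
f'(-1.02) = 2.25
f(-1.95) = -2.66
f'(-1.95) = 2.97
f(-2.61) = -5.13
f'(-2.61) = 4.69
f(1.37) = -1.01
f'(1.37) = 0.31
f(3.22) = -1.38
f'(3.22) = -0.51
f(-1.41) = -1.27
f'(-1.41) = 2.27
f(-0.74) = 0.28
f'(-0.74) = 2.87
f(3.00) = -1.28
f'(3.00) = -0.45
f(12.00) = -9.58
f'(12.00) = -1.14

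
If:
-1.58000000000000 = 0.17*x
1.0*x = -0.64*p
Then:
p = 14.52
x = -9.29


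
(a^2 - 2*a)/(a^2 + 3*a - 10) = a/(a + 5)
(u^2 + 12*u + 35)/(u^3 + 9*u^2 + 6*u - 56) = (u + 5)/(u^2 + 2*u - 8)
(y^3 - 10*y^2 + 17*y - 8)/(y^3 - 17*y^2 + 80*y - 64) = (y - 1)/(y - 8)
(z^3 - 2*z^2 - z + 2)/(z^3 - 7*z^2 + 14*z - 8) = (z + 1)/(z - 4)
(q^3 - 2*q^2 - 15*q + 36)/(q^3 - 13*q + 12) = (q - 3)/(q - 1)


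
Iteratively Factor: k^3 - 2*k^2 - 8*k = (k)*(k^2 - 2*k - 8) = k*(k + 2)*(k - 4)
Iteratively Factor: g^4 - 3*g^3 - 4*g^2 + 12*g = (g)*(g^3 - 3*g^2 - 4*g + 12) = g*(g + 2)*(g^2 - 5*g + 6) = g*(g - 3)*(g + 2)*(g - 2)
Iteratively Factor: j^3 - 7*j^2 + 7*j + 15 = (j - 3)*(j^2 - 4*j - 5) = (j - 5)*(j - 3)*(j + 1)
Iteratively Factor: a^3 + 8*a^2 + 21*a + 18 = (a + 3)*(a^2 + 5*a + 6) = (a + 2)*(a + 3)*(a + 3)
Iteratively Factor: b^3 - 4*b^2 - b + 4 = (b + 1)*(b^2 - 5*b + 4) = (b - 1)*(b + 1)*(b - 4)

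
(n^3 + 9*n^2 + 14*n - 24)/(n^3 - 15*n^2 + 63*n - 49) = (n^2 + 10*n + 24)/(n^2 - 14*n + 49)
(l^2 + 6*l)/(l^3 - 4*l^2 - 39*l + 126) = l/(l^2 - 10*l + 21)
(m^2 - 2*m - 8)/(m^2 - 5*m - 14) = (m - 4)/(m - 7)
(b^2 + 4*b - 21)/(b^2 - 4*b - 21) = (-b^2 - 4*b + 21)/(-b^2 + 4*b + 21)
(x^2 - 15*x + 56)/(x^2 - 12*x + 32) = (x - 7)/(x - 4)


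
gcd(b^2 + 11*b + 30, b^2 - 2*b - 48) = b + 6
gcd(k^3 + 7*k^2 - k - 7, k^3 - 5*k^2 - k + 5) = k^2 - 1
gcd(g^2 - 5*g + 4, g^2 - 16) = g - 4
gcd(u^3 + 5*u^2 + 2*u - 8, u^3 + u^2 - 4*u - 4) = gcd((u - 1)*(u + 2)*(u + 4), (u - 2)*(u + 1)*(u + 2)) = u + 2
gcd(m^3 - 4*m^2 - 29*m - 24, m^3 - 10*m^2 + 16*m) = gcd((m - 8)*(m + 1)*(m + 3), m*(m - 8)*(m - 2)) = m - 8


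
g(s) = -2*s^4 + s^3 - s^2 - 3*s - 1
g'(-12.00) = 14277.00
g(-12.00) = -43309.00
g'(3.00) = -198.00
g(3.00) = -154.00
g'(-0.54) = 0.21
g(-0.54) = 0.00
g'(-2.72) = 185.62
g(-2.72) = -129.83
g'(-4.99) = 1075.69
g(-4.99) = -1375.21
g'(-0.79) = 4.40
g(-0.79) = -0.53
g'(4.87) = -865.60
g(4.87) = -1048.81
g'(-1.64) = 43.64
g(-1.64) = -17.65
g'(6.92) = -2524.17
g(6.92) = -4324.49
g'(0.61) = -4.92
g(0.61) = -3.25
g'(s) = -8*s^3 + 3*s^2 - 2*s - 3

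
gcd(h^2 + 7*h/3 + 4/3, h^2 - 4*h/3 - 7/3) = h + 1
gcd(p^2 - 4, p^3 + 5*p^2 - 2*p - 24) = p - 2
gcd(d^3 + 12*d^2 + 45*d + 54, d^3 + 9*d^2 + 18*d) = d^2 + 9*d + 18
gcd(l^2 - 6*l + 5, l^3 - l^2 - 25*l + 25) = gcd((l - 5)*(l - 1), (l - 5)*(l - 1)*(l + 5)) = l^2 - 6*l + 5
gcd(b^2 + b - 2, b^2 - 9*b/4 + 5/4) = b - 1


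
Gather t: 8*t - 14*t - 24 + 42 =18 - 6*t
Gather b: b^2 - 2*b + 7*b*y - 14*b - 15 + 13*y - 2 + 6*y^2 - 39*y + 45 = b^2 + b*(7*y - 16) + 6*y^2 - 26*y + 28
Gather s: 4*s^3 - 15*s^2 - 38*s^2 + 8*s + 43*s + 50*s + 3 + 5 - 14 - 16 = 4*s^3 - 53*s^2 + 101*s - 22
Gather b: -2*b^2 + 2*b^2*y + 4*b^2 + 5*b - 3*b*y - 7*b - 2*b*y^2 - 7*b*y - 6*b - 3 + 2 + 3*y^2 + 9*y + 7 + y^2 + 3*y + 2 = b^2*(2*y + 2) + b*(-2*y^2 - 10*y - 8) + 4*y^2 + 12*y + 8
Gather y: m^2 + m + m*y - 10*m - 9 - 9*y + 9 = m^2 - 9*m + y*(m - 9)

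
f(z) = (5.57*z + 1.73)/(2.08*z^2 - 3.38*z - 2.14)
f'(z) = (3.38 - 4.16*z)*(5.57*z + 1.73)/(2.08*z^2 - 3.38*z - 2.14)^2 + 5.57/(2.08*z^2 - 3.38*z - 2.14) = (11.5856*z^2 - 18.8266*z - (4.16*z - 3.38)*(5.57*z + 1.73) - 11.9198)/(-2.08*z^2 + 3.38*z + 2.14)^2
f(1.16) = -2.51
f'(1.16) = -2.82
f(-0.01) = -0.80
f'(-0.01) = -1.35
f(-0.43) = 2.20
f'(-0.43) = -56.13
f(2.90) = 3.22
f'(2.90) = -4.04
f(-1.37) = -0.92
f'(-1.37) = -0.44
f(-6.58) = -0.32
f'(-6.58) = -0.04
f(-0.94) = -1.22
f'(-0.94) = -1.15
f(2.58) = 5.39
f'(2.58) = -11.42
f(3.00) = 2.86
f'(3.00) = -3.18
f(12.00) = 0.27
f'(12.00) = -0.03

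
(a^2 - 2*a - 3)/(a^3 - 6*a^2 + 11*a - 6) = (a + 1)/(a^2 - 3*a + 2)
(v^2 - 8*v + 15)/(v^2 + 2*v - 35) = (v - 3)/(v + 7)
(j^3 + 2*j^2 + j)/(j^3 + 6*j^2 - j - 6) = j*(j + 1)/(j^2 + 5*j - 6)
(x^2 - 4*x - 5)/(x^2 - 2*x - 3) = (x - 5)/(x - 3)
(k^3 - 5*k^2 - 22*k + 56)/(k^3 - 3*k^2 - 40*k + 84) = (k + 4)/(k + 6)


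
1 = 1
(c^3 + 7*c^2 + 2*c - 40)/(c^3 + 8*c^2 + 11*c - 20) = (c - 2)/(c - 1)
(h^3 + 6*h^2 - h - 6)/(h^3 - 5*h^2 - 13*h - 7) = (h^2 + 5*h - 6)/(h^2 - 6*h - 7)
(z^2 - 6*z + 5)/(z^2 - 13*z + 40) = (z - 1)/(z - 8)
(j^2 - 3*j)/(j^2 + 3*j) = (j - 3)/(j + 3)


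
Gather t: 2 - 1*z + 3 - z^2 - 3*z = -z^2 - 4*z + 5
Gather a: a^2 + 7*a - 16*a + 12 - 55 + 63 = a^2 - 9*a + 20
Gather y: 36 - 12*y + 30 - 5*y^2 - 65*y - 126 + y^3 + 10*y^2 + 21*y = y^3 + 5*y^2 - 56*y - 60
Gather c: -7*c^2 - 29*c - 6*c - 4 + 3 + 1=-7*c^2 - 35*c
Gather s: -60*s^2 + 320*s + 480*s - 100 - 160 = -60*s^2 + 800*s - 260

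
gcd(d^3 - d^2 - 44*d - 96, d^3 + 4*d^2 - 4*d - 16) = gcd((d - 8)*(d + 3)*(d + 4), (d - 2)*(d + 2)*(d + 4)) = d + 4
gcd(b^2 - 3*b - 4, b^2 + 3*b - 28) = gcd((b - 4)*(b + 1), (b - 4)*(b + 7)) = b - 4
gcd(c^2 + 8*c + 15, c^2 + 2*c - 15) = c + 5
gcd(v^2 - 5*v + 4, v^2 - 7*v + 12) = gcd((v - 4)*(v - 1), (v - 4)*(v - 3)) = v - 4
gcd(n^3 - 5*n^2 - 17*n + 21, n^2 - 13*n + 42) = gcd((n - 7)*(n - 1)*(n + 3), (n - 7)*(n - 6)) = n - 7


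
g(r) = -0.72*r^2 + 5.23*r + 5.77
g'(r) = 5.23 - 1.44*r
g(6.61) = 8.88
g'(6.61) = -4.29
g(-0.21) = 4.64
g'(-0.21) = 5.53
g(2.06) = 13.49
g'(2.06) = 2.26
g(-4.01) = -26.78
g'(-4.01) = 11.00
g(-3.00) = -16.40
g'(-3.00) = 9.55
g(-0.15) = 4.97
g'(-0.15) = 5.45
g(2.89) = 14.87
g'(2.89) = 1.07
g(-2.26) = -9.73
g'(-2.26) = 8.48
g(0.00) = 5.77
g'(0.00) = 5.23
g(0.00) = 5.77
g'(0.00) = 5.23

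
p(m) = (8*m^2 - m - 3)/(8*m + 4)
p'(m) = (16*m - 1)/(8*m + 4) - 8*(8*m^2 - m - 3)/(8*m + 4)^2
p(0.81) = 0.14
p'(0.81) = 1.04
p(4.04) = 3.40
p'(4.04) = 1.00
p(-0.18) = -1.00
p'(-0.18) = 1.61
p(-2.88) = -3.48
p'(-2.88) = 1.01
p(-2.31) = -2.90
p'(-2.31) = 1.02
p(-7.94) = -8.56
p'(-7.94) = 1.00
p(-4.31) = -4.92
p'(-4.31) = 1.00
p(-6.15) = -6.76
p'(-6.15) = 1.00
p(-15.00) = -15.62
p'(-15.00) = 1.00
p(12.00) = 11.37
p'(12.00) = 1.00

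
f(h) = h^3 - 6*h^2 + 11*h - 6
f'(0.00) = 11.00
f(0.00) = -6.00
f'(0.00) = 11.00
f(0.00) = -6.00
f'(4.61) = 19.44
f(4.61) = 15.17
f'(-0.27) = 14.46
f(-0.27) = -9.43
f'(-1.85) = 43.47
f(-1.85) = -53.22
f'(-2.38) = 56.55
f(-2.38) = -79.65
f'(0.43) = 6.39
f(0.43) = -2.30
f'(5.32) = 32.07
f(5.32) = 33.27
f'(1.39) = 0.12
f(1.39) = 0.38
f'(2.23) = -0.84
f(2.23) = -0.22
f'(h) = 3*h^2 - 12*h + 11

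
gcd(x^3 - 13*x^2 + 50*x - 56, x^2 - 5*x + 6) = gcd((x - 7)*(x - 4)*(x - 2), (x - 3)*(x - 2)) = x - 2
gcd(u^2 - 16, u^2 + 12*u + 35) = 1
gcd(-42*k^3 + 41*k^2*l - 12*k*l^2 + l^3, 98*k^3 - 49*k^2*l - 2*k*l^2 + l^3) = 14*k^2 - 9*k*l + l^2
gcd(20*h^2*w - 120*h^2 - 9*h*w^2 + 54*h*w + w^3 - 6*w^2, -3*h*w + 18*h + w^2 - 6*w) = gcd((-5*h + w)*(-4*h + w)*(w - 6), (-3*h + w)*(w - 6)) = w - 6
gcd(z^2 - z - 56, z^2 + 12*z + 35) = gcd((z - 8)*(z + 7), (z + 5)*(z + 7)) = z + 7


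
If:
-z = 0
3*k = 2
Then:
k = 2/3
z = 0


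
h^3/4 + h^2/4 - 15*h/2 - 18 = (h/4 + 1)*(h - 6)*(h + 3)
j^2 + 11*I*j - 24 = (j + 3*I)*(j + 8*I)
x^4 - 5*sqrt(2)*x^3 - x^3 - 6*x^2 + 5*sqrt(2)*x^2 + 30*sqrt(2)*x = x*(x - 3)*(x + 2)*(x - 5*sqrt(2))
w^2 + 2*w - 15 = (w - 3)*(w + 5)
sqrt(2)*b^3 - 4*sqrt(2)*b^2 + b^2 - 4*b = b*(b - 4)*(sqrt(2)*b + 1)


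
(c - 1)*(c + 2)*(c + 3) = c^3 + 4*c^2 + c - 6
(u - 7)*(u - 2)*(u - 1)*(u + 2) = u^4 - 8*u^3 + 3*u^2 + 32*u - 28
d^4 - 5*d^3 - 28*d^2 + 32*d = d*(d - 8)*(d - 1)*(d + 4)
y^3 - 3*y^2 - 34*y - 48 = (y - 8)*(y + 2)*(y + 3)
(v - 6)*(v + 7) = v^2 + v - 42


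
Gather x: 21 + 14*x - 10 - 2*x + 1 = 12*x + 12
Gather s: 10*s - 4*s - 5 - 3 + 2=6*s - 6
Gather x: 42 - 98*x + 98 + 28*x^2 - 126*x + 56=28*x^2 - 224*x + 196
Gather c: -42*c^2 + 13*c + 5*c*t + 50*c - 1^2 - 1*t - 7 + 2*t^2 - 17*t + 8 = -42*c^2 + c*(5*t + 63) + 2*t^2 - 18*t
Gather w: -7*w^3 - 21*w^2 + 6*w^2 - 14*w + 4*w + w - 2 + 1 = -7*w^3 - 15*w^2 - 9*w - 1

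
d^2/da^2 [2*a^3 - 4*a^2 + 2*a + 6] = 12*a - 8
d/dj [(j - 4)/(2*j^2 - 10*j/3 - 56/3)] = -9/(18*j^2 + 84*j + 98)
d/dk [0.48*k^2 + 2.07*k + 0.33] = 0.96*k + 2.07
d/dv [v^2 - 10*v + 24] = 2*v - 10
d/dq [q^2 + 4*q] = 2*q + 4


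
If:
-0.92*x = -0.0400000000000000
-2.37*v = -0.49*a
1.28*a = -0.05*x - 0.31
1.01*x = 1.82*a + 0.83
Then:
No Solution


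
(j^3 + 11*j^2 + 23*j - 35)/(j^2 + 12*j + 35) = j - 1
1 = 1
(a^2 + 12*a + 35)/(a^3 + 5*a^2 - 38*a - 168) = (a + 5)/(a^2 - 2*a - 24)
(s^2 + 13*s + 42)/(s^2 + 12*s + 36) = (s + 7)/(s + 6)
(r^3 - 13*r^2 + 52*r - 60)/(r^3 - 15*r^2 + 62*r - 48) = (r^2 - 7*r + 10)/(r^2 - 9*r + 8)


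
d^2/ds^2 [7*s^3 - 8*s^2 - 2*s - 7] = 42*s - 16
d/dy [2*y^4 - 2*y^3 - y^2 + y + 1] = 8*y^3 - 6*y^2 - 2*y + 1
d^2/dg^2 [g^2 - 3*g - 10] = 2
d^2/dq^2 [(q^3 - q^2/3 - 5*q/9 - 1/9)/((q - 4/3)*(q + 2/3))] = 30*(27*q^3 + 27*q^2 + 54*q - 4)/(729*q^6 - 1458*q^5 - 972*q^4 + 2376*q^3 + 864*q^2 - 1152*q - 512)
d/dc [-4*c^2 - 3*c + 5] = -8*c - 3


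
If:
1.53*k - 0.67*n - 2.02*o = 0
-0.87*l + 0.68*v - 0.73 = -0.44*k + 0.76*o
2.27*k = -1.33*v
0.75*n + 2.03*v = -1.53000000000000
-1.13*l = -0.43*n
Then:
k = -0.34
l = -1.38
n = -3.62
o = 0.94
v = 0.58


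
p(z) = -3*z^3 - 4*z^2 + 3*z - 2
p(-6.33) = 579.64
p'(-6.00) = -273.00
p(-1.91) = -1.42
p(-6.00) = 484.00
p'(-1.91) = -14.55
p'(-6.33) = -306.98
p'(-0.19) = 4.20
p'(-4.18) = -120.81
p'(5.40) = -302.64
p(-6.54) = 646.47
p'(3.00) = -102.00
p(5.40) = -574.83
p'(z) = -9*z^2 - 8*z + 3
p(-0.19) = -2.69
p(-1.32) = -6.03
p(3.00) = -110.00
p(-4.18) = 134.67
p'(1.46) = -27.86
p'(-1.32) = -2.12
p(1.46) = -15.48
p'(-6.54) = -329.62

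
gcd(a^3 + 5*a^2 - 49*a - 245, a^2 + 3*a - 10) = a + 5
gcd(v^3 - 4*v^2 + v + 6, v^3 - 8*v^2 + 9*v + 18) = v^2 - 2*v - 3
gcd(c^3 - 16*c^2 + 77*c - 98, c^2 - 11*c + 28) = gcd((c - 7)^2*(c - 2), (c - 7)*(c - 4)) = c - 7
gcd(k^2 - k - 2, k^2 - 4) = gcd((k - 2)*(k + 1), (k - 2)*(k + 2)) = k - 2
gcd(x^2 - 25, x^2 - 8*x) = 1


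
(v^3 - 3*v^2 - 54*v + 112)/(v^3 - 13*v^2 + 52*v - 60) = (v^2 - v - 56)/(v^2 - 11*v + 30)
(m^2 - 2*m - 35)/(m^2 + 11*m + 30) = (m - 7)/(m + 6)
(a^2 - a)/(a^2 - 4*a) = (a - 1)/(a - 4)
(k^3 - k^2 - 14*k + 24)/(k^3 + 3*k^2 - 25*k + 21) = (k^2 + 2*k - 8)/(k^2 + 6*k - 7)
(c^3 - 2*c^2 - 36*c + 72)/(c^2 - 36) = c - 2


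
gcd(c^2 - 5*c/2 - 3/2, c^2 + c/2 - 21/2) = c - 3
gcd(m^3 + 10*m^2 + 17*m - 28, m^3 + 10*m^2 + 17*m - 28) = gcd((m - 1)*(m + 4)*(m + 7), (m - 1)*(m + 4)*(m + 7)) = m^3 + 10*m^2 + 17*m - 28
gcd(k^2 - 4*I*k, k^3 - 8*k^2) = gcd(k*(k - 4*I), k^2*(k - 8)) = k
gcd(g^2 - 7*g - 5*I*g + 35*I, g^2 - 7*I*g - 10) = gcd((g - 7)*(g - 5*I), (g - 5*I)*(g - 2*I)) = g - 5*I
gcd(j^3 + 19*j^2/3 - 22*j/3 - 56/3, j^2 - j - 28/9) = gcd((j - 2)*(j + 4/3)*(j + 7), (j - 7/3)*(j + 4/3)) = j + 4/3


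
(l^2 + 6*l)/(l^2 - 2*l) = (l + 6)/(l - 2)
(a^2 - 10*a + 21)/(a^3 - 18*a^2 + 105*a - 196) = (a - 3)/(a^2 - 11*a + 28)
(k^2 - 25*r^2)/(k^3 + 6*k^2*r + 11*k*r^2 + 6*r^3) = (k^2 - 25*r^2)/(k^3 + 6*k^2*r + 11*k*r^2 + 6*r^3)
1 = 1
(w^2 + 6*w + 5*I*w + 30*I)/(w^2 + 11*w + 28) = (w^2 + w*(6 + 5*I) + 30*I)/(w^2 + 11*w + 28)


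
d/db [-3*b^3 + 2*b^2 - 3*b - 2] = -9*b^2 + 4*b - 3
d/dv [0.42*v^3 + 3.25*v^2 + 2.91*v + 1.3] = 1.26*v^2 + 6.5*v + 2.91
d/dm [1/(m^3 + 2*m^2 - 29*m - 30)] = (-3*m^2 - 4*m + 29)/(m^3 + 2*m^2 - 29*m - 30)^2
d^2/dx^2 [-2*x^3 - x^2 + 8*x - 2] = -12*x - 2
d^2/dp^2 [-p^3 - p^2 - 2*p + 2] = -6*p - 2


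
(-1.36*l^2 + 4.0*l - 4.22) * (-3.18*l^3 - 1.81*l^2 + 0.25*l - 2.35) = 4.3248*l^5 - 10.2584*l^4 + 5.8396*l^3 + 11.8342*l^2 - 10.455*l + 9.917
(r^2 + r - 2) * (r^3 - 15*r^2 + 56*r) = r^5 - 14*r^4 + 39*r^3 + 86*r^2 - 112*r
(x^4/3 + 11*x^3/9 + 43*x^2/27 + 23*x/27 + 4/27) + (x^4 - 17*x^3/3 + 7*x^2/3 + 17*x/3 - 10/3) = 4*x^4/3 - 40*x^3/9 + 106*x^2/27 + 176*x/27 - 86/27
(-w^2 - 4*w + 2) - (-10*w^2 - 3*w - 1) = 9*w^2 - w + 3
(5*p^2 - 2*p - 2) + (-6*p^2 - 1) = -p^2 - 2*p - 3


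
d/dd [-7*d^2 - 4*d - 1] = -14*d - 4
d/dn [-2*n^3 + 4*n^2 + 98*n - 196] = -6*n^2 + 8*n + 98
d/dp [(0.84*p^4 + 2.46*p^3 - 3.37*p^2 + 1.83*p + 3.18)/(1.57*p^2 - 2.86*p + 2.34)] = (2.6376*p^5 - 3.345*p^4 - 6.2088*p^3 + 24.0343*p^2 - 25.7568*p + 13.377)/(2.4649*p^4 - 8.9804*p^3 + 15.5272*p^2 - 13.3848*p + 5.4756)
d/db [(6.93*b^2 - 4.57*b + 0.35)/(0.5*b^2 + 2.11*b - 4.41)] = (16.9073*b^2 - 61.4726*b + 19.4152)/(0.25*b^4 + 2.11*b^3 + 0.0420999999999996*b^2 - 18.6102*b + 19.4481)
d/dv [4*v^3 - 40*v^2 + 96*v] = 12*v^2 - 80*v + 96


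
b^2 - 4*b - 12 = (b - 6)*(b + 2)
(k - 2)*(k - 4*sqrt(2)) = k^2 - 4*sqrt(2)*k - 2*k + 8*sqrt(2)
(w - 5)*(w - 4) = w^2 - 9*w + 20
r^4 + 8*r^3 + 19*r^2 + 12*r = r*(r + 1)*(r + 3)*(r + 4)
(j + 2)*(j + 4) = j^2 + 6*j + 8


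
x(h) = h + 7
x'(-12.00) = 1.00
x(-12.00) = -5.00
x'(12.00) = 1.00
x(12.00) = 19.00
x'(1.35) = 1.00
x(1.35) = 8.35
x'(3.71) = 1.00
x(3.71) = 10.71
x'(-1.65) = 1.00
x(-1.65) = 5.35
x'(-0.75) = 1.00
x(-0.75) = 6.25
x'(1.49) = 1.00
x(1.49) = 8.49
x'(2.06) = 1.00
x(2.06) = 9.06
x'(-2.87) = 1.00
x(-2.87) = 4.13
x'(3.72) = 1.00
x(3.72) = 10.72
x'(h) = 1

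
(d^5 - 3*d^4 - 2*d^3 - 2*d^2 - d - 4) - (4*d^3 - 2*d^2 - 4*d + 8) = d^5 - 3*d^4 - 6*d^3 + 3*d - 12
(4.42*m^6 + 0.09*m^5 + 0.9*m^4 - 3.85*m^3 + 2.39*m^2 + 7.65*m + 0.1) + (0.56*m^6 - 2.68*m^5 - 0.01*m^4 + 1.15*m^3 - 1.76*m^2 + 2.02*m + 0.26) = 4.98*m^6 - 2.59*m^5 + 0.89*m^4 - 2.7*m^3 + 0.63*m^2 + 9.67*m + 0.36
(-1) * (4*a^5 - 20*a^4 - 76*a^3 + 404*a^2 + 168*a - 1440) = -4*a^5 + 20*a^4 + 76*a^3 - 404*a^2 - 168*a + 1440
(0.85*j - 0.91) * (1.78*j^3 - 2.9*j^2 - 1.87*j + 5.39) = 1.513*j^4 - 4.0848*j^3 + 1.0495*j^2 + 6.2832*j - 4.9049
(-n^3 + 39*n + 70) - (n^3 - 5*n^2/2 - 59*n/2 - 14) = -2*n^3 + 5*n^2/2 + 137*n/2 + 84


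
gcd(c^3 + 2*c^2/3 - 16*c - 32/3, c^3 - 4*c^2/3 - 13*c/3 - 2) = c + 2/3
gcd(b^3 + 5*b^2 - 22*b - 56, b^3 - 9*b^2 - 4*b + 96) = b - 4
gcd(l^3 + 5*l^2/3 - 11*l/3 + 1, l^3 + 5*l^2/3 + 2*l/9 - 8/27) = l - 1/3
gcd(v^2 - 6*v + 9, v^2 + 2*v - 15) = v - 3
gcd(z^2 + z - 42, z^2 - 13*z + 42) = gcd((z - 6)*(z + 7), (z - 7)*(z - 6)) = z - 6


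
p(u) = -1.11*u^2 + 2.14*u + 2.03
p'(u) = 2.14 - 2.22*u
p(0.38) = 2.68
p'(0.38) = 1.30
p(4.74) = -12.77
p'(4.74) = -8.38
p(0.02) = 2.07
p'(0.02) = 2.10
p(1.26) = 2.96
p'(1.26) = -0.66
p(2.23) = 1.28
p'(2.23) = -2.81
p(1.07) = 3.05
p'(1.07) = -0.24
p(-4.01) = -24.40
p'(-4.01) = 11.04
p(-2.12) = -7.50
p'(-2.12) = 6.85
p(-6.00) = -50.77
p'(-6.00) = 15.46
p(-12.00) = -183.49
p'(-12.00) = 28.78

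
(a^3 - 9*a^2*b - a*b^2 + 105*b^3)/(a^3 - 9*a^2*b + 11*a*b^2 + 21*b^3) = (a^2 - 2*a*b - 15*b^2)/(a^2 - 2*a*b - 3*b^2)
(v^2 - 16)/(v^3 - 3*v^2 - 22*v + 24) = (v - 4)/(v^2 - 7*v + 6)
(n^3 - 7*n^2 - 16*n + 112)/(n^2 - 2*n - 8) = (n^2 - 3*n - 28)/(n + 2)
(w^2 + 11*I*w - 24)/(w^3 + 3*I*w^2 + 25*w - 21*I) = (w^2 + 11*I*w - 24)/(w^3 + 3*I*w^2 + 25*w - 21*I)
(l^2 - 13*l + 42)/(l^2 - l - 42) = (l - 6)/(l + 6)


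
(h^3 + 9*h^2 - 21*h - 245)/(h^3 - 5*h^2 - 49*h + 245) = (h + 7)/(h - 7)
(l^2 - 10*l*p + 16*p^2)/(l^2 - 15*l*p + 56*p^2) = (-l + 2*p)/(-l + 7*p)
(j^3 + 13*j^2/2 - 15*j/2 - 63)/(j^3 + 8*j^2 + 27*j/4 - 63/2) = 2*(j - 3)/(2*j - 3)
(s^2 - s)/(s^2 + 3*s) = (s - 1)/(s + 3)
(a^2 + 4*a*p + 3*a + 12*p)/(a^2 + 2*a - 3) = (a + 4*p)/(a - 1)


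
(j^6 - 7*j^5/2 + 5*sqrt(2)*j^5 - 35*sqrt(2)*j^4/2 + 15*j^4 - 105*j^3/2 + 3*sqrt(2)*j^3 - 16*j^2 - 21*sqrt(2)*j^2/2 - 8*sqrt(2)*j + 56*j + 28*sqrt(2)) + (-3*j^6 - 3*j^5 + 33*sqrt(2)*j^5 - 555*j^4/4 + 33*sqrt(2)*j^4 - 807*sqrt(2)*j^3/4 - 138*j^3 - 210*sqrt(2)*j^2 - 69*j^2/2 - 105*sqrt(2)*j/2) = -2*j^6 - 13*j^5/2 + 38*sqrt(2)*j^5 - 495*j^4/4 + 31*sqrt(2)*j^4/2 - 795*sqrt(2)*j^3/4 - 381*j^3/2 - 441*sqrt(2)*j^2/2 - 101*j^2/2 - 121*sqrt(2)*j/2 + 56*j + 28*sqrt(2)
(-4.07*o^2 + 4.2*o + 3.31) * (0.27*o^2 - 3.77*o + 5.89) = -1.0989*o^4 + 16.4779*o^3 - 38.9126*o^2 + 12.2593*o + 19.4959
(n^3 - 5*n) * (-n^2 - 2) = -n^5 + 3*n^3 + 10*n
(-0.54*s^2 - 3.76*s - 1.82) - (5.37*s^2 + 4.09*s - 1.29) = -5.91*s^2 - 7.85*s - 0.53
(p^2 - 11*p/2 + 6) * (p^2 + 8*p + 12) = p^4 + 5*p^3/2 - 26*p^2 - 18*p + 72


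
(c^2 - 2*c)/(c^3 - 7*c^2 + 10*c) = 1/(c - 5)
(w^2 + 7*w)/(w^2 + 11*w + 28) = w/(w + 4)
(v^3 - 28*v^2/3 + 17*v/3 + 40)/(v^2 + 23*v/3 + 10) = (v^2 - 11*v + 24)/(v + 6)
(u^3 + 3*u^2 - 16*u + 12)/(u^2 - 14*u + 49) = (u^3 + 3*u^2 - 16*u + 12)/(u^2 - 14*u + 49)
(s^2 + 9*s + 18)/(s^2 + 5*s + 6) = (s + 6)/(s + 2)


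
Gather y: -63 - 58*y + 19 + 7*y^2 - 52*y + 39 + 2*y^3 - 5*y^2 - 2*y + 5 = 2*y^3 + 2*y^2 - 112*y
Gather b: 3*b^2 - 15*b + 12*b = 3*b^2 - 3*b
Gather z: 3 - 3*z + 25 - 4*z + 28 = 56 - 7*z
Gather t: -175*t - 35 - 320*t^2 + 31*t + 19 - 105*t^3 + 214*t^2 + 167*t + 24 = -105*t^3 - 106*t^2 + 23*t + 8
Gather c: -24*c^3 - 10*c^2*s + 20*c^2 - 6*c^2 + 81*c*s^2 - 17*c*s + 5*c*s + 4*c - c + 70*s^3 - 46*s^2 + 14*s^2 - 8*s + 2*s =-24*c^3 + c^2*(14 - 10*s) + c*(81*s^2 - 12*s + 3) + 70*s^3 - 32*s^2 - 6*s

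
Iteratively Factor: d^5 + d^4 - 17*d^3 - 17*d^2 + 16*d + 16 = (d - 1)*(d^4 + 2*d^3 - 15*d^2 - 32*d - 16) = (d - 1)*(d + 4)*(d^3 - 2*d^2 - 7*d - 4) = (d - 1)*(d + 1)*(d + 4)*(d^2 - 3*d - 4) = (d - 4)*(d - 1)*(d + 1)*(d + 4)*(d + 1)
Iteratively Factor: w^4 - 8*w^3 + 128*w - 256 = (w - 4)*(w^3 - 4*w^2 - 16*w + 64) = (w - 4)^2*(w^2 - 16) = (w - 4)^2*(w + 4)*(w - 4)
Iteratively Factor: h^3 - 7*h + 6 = (h - 2)*(h^2 + 2*h - 3) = (h - 2)*(h + 3)*(h - 1)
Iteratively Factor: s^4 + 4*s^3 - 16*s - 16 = (s + 2)*(s^3 + 2*s^2 - 4*s - 8) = (s - 2)*(s + 2)*(s^2 + 4*s + 4) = (s - 2)*(s + 2)^2*(s + 2)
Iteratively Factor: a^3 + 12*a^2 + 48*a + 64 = (a + 4)*(a^2 + 8*a + 16) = (a + 4)^2*(a + 4)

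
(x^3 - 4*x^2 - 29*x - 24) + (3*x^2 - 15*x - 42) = x^3 - x^2 - 44*x - 66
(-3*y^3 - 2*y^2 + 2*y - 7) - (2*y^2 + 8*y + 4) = -3*y^3 - 4*y^2 - 6*y - 11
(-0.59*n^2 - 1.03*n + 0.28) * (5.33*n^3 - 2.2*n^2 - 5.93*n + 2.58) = -3.1447*n^5 - 4.1919*n^4 + 7.2571*n^3 + 3.9697*n^2 - 4.3178*n + 0.7224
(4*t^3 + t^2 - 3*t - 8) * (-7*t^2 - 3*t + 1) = -28*t^5 - 19*t^4 + 22*t^3 + 66*t^2 + 21*t - 8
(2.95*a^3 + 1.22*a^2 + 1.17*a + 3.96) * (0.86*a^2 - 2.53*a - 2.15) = 2.537*a^5 - 6.4143*a^4 - 8.4229*a^3 - 2.1775*a^2 - 12.5343*a - 8.514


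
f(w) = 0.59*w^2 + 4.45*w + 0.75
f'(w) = 1.18*w + 4.45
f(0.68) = 4.05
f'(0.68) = 5.25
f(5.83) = 46.75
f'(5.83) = 11.33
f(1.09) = 6.30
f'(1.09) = 5.74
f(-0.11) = 0.27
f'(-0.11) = 4.32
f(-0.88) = -2.71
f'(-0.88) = 3.41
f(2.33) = 14.32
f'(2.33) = 7.20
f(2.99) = 19.33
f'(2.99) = 7.98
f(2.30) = 14.11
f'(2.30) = 7.16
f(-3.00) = -7.29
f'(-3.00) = 0.91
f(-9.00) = 8.49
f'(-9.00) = -6.17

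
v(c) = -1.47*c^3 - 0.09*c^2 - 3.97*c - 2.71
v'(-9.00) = -359.56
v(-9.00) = 1097.36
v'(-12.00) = -636.85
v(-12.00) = 2572.13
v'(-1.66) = -15.82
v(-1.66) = 10.36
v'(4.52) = -94.88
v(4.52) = -158.24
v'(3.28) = -52.00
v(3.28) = -68.57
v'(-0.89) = -7.30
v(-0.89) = 1.79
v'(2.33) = -28.33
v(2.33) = -31.04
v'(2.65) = -35.42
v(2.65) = -41.22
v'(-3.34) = -52.56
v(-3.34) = 64.32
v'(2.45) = -30.88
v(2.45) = -34.59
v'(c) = -4.41*c^2 - 0.18*c - 3.97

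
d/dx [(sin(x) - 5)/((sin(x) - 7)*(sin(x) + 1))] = (10*sin(x) + cos(x)^2 - 38)*cos(x)/((sin(x) - 7)^2*(sin(x) + 1)^2)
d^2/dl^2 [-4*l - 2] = 0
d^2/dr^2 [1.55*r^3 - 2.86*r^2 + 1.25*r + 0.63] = 9.3*r - 5.72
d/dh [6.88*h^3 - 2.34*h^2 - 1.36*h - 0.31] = 20.64*h^2 - 4.68*h - 1.36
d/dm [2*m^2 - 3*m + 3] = 4*m - 3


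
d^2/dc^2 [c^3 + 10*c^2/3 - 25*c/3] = 6*c + 20/3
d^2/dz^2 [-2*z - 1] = 0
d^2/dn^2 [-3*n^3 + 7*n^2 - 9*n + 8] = 14 - 18*n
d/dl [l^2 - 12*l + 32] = 2*l - 12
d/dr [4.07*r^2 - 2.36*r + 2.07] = 8.14*r - 2.36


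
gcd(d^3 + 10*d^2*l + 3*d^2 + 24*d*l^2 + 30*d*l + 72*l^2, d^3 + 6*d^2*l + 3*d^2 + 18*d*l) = d^2 + 6*d*l + 3*d + 18*l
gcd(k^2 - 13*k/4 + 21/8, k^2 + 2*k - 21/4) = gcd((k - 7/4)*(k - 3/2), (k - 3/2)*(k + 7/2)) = k - 3/2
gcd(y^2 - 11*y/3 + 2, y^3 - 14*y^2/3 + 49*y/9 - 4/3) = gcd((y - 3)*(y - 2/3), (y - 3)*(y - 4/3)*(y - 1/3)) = y - 3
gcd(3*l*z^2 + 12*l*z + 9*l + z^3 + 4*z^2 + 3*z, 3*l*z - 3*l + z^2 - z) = 3*l + z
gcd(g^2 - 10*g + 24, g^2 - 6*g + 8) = g - 4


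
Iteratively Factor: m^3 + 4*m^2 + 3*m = (m)*(m^2 + 4*m + 3) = m*(m + 1)*(m + 3)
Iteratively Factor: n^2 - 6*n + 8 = (n - 2)*(n - 4)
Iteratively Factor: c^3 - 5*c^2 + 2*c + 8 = (c - 4)*(c^2 - c - 2) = (c - 4)*(c + 1)*(c - 2)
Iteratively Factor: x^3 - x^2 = (x - 1)*(x^2) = x*(x - 1)*(x)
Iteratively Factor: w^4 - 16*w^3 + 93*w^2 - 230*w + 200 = (w - 5)*(w^3 - 11*w^2 + 38*w - 40) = (w - 5)^2*(w^2 - 6*w + 8) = (w - 5)^2*(w - 4)*(w - 2)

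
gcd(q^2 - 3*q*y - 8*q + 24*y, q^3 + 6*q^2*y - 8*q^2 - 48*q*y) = q - 8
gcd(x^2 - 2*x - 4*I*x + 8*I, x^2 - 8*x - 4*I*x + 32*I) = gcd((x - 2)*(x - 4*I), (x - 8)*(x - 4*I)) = x - 4*I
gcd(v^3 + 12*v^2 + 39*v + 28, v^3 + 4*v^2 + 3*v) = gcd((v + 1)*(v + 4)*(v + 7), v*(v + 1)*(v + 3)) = v + 1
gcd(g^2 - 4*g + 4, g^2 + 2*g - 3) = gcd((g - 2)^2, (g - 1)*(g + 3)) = 1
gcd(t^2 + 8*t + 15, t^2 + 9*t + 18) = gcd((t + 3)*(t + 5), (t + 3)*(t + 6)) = t + 3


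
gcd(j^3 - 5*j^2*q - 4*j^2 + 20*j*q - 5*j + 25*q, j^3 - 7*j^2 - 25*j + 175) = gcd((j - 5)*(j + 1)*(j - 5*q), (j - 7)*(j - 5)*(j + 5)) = j - 5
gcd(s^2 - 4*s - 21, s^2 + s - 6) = s + 3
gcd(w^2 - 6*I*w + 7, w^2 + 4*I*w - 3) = w + I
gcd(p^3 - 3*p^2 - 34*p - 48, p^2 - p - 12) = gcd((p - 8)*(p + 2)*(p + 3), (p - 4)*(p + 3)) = p + 3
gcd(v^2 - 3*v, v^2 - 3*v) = v^2 - 3*v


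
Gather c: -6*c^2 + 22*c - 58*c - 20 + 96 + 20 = -6*c^2 - 36*c + 96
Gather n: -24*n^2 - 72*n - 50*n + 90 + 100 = -24*n^2 - 122*n + 190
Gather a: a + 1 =a + 1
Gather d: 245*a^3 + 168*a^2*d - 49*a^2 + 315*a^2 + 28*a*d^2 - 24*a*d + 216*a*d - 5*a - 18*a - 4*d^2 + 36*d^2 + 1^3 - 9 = 245*a^3 + 266*a^2 - 23*a + d^2*(28*a + 32) + d*(168*a^2 + 192*a) - 8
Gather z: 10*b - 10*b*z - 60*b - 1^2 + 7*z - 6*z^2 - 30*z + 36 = -50*b - 6*z^2 + z*(-10*b - 23) + 35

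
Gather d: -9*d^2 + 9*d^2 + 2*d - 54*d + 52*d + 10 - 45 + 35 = 0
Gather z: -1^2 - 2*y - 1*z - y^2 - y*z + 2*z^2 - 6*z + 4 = -y^2 - 2*y + 2*z^2 + z*(-y - 7) + 3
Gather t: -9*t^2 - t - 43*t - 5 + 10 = -9*t^2 - 44*t + 5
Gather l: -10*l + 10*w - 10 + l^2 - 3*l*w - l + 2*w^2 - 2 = l^2 + l*(-3*w - 11) + 2*w^2 + 10*w - 12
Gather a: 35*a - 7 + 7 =35*a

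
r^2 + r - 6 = (r - 2)*(r + 3)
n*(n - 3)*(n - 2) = n^3 - 5*n^2 + 6*n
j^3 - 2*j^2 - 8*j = j*(j - 4)*(j + 2)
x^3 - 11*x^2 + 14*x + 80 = (x - 8)*(x - 5)*(x + 2)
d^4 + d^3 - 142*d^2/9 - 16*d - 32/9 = (d - 4)*(d + 1/3)*(d + 2/3)*(d + 4)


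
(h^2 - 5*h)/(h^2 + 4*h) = (h - 5)/(h + 4)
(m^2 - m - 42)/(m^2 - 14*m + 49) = (m + 6)/(m - 7)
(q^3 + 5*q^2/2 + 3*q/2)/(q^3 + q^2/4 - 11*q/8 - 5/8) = 4*q*(2*q + 3)/(8*q^2 - 6*q - 5)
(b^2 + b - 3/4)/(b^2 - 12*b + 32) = (b^2 + b - 3/4)/(b^2 - 12*b + 32)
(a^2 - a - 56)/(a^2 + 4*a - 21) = (a - 8)/(a - 3)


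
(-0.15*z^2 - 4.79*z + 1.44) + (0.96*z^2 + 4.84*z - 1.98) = 0.81*z^2 + 0.0499999999999998*z - 0.54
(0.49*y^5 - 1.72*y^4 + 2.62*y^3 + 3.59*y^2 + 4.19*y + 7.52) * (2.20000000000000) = 1.078*y^5 - 3.784*y^4 + 5.764*y^3 + 7.898*y^2 + 9.218*y + 16.544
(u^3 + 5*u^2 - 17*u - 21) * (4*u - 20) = 4*u^4 - 168*u^2 + 256*u + 420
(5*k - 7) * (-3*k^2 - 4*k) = -15*k^3 + k^2 + 28*k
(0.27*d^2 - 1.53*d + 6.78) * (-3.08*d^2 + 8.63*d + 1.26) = -0.8316*d^4 + 7.0425*d^3 - 33.7461*d^2 + 56.5836*d + 8.5428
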